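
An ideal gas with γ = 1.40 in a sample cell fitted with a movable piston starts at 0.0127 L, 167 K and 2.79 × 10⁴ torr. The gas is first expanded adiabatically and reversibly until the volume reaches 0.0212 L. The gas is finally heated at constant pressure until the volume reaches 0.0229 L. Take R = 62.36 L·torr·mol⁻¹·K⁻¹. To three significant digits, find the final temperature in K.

Reversible adiabatic, γ = 1.40: T₂ = T₁·(V₁/V₂)^(γ−1) = 136.1 K; P₂ = P₁·(V₁/V₂)^γ = 1.362e+04 torr.
Isobaric, so V/T is constant: P₃ = P₂; T₃ = T₂·(V₃/V₂) = 147.0 K.

T₃ ≈ 147 K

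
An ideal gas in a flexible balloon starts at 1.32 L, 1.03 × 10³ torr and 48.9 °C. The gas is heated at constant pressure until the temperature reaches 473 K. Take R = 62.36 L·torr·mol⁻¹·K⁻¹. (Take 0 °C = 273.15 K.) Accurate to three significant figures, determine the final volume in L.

Convert: T₁ = 322.0 K.
Isobaric, so V/T is constant: P₂ = P₁; V₂ = V₁·(T₂/T₁) = 1.939 L.

V₂ ≈ 1.94 L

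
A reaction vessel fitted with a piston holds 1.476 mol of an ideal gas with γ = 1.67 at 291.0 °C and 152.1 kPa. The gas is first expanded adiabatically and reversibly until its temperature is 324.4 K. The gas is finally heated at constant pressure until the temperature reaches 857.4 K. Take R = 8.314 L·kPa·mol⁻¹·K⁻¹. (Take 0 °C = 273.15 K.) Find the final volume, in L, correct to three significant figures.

Convert: T₁ = 564.1 K.
From PV = nRT: V₁ = nRT₁/P₁ = 45.52 L.
Reversible adiabatic, γ = 1.67: P₂ = P₁·(T₂/T₁)^(γ/(γ−1)) = 38.29 kPa; V₂ = V₁·(T₁/T₂)^(1/(γ−1)) = 104.0 L.
Isobaric, so V/T is constant: P₃ = P₂; V₃ = V₂·(T₃/T₂) = 274.8 L.

V₃ ≈ 275 L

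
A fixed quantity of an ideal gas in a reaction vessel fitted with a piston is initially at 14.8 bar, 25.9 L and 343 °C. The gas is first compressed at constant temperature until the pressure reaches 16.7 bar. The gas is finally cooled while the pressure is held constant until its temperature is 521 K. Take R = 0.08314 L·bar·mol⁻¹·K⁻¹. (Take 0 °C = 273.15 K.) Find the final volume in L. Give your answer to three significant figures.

Convert: T₁ = 616.1 K.
T constant ⇒ Boyle's law P V = const: T₂ = T₁; V₂ = V₁·(P₁/P₂) = 22.95 L.
Isobaric, so V/T is constant: P₃ = P₂; V₃ = V₂·(T₃/T₂) = 19.41 L.

V₃ ≈ 19.4 L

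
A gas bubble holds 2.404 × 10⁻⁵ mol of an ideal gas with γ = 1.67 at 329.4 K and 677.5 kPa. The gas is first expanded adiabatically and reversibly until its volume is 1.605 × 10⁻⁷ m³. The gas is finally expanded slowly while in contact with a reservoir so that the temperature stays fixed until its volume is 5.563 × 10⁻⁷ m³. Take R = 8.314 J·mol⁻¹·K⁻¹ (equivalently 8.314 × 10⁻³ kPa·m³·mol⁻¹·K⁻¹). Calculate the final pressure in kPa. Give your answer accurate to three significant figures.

From PV = nRT: V₁ = nRT₁/P₁ = 9.718e-08 m³.
Reversible adiabatic, γ = 1.67: T₂ = T₁·(V₁/V₂)^(γ−1) = 235.4 K; P₂ = P₁·(V₁/V₂)^γ = 293.1 kPa.
T constant ⇒ Boyle's law P V = const: T₃ = T₂; P₃ = P₂·(V₂/V₃) = 84.56 kPa.

P₃ ≈ 84.6 kPa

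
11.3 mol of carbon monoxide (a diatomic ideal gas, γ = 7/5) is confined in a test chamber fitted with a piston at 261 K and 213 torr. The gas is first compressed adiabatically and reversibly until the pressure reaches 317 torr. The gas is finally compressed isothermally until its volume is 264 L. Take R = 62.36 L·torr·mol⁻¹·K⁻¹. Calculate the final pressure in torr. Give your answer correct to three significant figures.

From PV = nRT: V₁ = nRT₁/P₁ = 863.5 L.
Adiabatic (γ = 7/5), T V^(γ−1) and P V^γ constant: T₂ = T₁·(P₂/P₁)^((γ−1)/γ) = 292.4 K; V₂ = V₁·(P₁/P₂)^(1/γ) = 650.0 L.
Isothermal, so P V is constant: T₃ = T₂; P₃ = P₂·(V₂/V₃) = 780.5 torr.

P₃ ≈ 780 torr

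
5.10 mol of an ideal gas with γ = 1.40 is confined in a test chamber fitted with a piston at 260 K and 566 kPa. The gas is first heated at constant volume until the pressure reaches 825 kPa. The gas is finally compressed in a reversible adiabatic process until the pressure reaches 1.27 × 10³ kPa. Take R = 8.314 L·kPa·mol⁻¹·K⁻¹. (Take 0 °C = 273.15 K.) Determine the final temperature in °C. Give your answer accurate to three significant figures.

From PV = nRT: V₁ = nRT₁/P₁ = 19.48 L.
Isochoric, so P/T is constant: V₂ = V₁; T₂ = T₁·(P₂/P₁) = 379.0 K.
Adiabatic (γ = 1.40), T V^(γ−1) and P V^γ constant: T₃ = T₂·(P₃/P₂)^((γ−1)/γ) = 428.7 K; V₃ = V₂·(P₂/P₃)^(1/γ) = 14.31 L.

T₃ ≈ 156 °C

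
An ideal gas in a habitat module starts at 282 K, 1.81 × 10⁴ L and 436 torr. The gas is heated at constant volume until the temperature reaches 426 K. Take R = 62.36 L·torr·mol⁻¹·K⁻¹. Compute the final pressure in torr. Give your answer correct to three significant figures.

V constant ⇒ P ∝ T: V₂ = V₁; P₂ = P₁·(T₂/T₁) = 658.6 torr.

P₂ ≈ 659 torr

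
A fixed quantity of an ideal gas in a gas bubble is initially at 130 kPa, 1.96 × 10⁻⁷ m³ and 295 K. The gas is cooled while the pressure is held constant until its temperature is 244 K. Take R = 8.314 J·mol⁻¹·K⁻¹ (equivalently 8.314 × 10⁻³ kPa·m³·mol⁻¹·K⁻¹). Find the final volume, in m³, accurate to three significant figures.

V₂ ≈ 1.62e-07 m³

Isobaric, so V/T is constant: P₂ = P₁; V₂ = V₁·(T₂/T₁) = 1.621e-07 m³.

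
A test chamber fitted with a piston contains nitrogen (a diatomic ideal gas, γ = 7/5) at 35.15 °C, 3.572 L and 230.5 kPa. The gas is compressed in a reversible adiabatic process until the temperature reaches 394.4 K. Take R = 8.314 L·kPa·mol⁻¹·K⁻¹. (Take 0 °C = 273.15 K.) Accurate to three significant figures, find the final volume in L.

V₂ ≈ 1.93 L

Convert: T₁ = 308.3 K.
Reversible adiabatic, γ = 7/5: P₂ = P₁·(T₂/T₁)^(γ/(γ−1)) = 545.8 kPa; V₂ = V₁·(T₁/T₂)^(1/(γ−1)) = 1.930 L.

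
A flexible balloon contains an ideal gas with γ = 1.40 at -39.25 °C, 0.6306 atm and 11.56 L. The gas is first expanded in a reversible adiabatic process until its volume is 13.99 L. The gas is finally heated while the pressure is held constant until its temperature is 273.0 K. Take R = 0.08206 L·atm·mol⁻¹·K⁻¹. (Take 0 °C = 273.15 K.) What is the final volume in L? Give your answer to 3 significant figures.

V₃ ≈ 17.6 L

Convert: T₁ = 233.9 K.
Adiabatic (γ = 1.40), T V^(γ−1) and P V^γ constant: T₂ = T₁·(V₁/V₂)^(γ−1) = 216.7 K; P₂ = P₁·(V₁/V₂)^γ = 0.4828 atm.
Isobaric, so V/T is constant: P₃ = P₂; V₃ = V₂·(T₃/T₂) = 17.62 L.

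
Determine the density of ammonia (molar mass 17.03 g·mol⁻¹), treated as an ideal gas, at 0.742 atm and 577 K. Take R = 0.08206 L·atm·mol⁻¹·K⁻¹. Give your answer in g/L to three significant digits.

ρ = PM/(RT) = (0.742 × 17.03) / (0.08206 × 577.0)

ρ ≈ 0.267 g/L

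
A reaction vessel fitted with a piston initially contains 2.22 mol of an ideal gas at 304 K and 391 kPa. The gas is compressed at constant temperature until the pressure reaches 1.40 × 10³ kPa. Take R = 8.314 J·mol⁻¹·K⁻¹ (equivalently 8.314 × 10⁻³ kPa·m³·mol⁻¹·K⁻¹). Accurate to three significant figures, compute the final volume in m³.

V₂ ≈ 0.00401 m³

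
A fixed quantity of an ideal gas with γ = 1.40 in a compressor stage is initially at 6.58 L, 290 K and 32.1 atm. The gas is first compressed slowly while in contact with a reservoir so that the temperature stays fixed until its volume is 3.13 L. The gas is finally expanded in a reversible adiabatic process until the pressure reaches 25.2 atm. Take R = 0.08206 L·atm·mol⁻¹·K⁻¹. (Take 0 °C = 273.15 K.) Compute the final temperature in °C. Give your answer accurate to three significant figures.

T₃ ≈ -54.3 °C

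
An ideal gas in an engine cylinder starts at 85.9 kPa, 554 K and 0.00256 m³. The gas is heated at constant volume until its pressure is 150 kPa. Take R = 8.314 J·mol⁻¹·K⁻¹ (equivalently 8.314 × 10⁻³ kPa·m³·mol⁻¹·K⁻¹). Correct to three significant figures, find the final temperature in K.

T₂ ≈ 967 K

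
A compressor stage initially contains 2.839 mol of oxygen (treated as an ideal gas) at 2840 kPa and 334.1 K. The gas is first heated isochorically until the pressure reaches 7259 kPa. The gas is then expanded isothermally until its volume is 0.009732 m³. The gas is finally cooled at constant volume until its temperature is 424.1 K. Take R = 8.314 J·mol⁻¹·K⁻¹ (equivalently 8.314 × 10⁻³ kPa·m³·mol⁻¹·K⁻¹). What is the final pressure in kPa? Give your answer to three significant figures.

P₄ ≈ 1.03e+03 kPa

From PV = nRT: V₁ = nRT₁/P₁ = 0.002777 m³.
V constant ⇒ P ∝ T: V₂ = V₁; T₂ = T₁·(P₂/P₁) = 854.0 K.
T constant ⇒ Boyle's law P V = const: T₃ = T₂; P₃ = P₂·(V₂/V₃) = 2071 kPa.
V constant ⇒ P ∝ T: V₄ = V₃; P₄ = P₃·(T₄/T₃) = 1029 kPa.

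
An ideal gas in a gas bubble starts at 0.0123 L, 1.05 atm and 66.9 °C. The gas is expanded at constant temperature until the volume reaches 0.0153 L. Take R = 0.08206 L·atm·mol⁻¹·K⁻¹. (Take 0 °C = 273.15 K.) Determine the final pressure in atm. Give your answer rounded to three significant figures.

P₂ ≈ 0.844 atm

Convert: T₁ = 340.0 K.
T constant ⇒ Boyle's law P V = const: T₂ = T₁; P₂ = P₁·(V₁/V₂) = 0.8441 atm.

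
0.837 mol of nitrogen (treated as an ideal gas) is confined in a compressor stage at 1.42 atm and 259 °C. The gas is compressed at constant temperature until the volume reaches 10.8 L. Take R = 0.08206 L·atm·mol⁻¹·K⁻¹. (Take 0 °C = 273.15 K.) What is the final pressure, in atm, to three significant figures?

Convert: T₁ = 532.1 K.
From PV = nRT: V₁ = nRT₁/P₁ = 25.74 L.
Isothermal, so P V is constant: T₂ = T₁; P₂ = P₁·(V₁/V₂) = 3.384 atm.

P₂ ≈ 3.38 atm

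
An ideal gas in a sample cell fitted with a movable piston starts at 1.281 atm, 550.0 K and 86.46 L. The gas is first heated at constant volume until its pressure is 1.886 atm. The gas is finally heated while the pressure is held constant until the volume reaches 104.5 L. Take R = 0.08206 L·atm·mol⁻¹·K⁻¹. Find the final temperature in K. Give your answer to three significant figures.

V constant ⇒ P ∝ T: V₂ = V₁; T₂ = T₁·(P₂/P₁) = 809.8 K.
Isobaric, so V/T is constant: P₃ = P₂; T₃ = T₂·(V₃/V₂) = 978.7 K.

T₃ ≈ 979 K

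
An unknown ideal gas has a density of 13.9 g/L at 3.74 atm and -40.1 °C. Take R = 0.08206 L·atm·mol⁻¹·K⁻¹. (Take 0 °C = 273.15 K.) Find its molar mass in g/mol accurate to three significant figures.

M ≈ 71.1 g/mol

ρ = PM/(RT) ⇒ M = ρRT/P = (13.9 × 0.08206 × 233.0) / 3.74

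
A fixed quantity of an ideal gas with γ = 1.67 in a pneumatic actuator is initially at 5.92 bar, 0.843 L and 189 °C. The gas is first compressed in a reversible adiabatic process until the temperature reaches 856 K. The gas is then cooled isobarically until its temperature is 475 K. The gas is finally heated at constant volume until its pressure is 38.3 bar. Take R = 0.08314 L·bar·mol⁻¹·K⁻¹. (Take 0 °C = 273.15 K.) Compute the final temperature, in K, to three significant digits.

T₄ ≈ 661 K

Convert: T₁ = 462.1 K.
Adiabatic (γ = 1.67), T V^(γ−1) and P V^γ constant: P₂ = P₁·(T₂/T₁)^(γ/(γ−1)) = 27.51 bar; V₂ = V₁·(T₁/T₂)^(1/(γ−1)) = 0.3360 L.
Isobaric, so V/T is constant: P₃ = P₂; V₃ = V₂·(T₃/T₂) = 0.1864 L.
Isochoric, so P/T is constant: V₄ = V₃; T₄ = T₃·(P₄/P₃) = 661.2 K.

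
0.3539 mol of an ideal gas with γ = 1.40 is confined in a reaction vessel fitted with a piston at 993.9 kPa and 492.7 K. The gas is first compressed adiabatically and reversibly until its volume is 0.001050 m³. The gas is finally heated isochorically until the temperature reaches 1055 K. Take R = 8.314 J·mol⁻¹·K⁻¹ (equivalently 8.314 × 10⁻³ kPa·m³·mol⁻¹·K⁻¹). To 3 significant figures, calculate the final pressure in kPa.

From PV = nRT: V₁ = nRT₁/P₁ = 0.001459 m³.
Reversible adiabatic, γ = 1.40: T₂ = T₁·(V₁/V₂)^(γ−1) = 561.9 K; P₂ = P₁·(V₁/V₂)^γ = 1575 kPa.
Isochoric, so P/T is constant: V₃ = V₂; P₃ = P₂·(T₃/T₂) = 2956 kPa.

P₃ ≈ 2.96e+03 kPa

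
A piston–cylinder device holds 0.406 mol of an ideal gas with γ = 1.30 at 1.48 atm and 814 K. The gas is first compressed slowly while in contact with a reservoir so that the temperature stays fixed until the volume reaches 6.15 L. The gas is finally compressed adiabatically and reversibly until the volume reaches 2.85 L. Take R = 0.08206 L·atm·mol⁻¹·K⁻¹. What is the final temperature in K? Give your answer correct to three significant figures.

T₃ ≈ 1.03e+03 K

From PV = nRT: V₁ = nRT₁/P₁ = 18.32 L.
Isothermal, so P V is constant: T₂ = T₁; P₂ = P₁·(V₁/V₂) = 4.410 atm.
Reversible adiabatic, γ = 1.30: T₃ = T₂·(V₂/V₃)^(γ−1) = 1025 K; P₃ = P₂·(V₂/V₃)^γ = 11.99 atm.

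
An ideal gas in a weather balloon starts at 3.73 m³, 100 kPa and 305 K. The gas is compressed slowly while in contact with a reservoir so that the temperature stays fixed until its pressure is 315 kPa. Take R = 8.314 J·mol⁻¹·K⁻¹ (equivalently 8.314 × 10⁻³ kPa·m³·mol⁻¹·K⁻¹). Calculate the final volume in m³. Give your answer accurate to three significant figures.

Isothermal, so P V is constant: T₂ = T₁; V₂ = V₁·(P₁/P₂) = 1.184 m³.

V₂ ≈ 1.18 m³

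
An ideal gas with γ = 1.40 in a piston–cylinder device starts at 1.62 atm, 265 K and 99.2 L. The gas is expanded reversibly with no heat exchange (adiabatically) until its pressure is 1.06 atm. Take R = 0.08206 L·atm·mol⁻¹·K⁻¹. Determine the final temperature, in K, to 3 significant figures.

T₂ ≈ 235 K

Adiabatic (γ = 1.40), T V^(γ−1) and P V^γ constant: T₂ = T₁·(P₂/P₁)^((γ−1)/γ) = 234.8 K; V₂ = V₁·(P₁/P₂)^(1/γ) = 134.3 L.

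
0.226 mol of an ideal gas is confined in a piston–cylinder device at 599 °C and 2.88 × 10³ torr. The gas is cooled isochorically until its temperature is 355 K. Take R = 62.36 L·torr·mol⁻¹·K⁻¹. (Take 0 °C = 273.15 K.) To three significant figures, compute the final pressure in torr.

Convert: T₁ = 872.1 K.
From PV = nRT: V₁ = nRT₁/P₁ = 4.268 L.
V constant ⇒ P ∝ T: V₂ = V₁; P₂ = P₁·(T₂/T₁) = 1172 torr.

P₂ ≈ 1.17e+03 torr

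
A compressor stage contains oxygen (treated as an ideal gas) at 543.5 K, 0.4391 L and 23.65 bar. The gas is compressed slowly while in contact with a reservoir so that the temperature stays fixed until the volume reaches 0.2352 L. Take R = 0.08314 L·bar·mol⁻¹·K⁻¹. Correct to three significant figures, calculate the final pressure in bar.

Isothermal, so P V is constant: T₂ = T₁; P₂ = P₁·(V₁/V₂) = 44.15 bar.

P₂ ≈ 44.2 bar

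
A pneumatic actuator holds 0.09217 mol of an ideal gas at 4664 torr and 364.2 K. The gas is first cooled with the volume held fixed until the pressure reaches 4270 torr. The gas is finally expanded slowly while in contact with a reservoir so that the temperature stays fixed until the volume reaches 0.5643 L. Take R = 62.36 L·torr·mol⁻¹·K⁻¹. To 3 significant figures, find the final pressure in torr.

P₃ ≈ 3.40e+03 torr

From PV = nRT: V₁ = nRT₁/P₁ = 0.4488 L.
V constant ⇒ P ∝ T: V₂ = V₁; T₂ = T₁·(P₂/P₁) = 333.4 K.
T constant ⇒ Boyle's law P V = const: T₃ = T₂; P₃ = P₂·(V₂/V₃) = 3396 torr.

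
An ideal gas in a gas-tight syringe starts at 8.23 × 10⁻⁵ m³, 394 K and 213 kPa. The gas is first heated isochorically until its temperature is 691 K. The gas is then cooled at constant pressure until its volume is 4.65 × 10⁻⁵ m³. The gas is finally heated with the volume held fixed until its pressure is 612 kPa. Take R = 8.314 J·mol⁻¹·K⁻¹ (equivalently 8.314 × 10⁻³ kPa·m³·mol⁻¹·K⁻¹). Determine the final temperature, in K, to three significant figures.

V constant ⇒ P ∝ T: V₂ = V₁; P₂ = P₁·(T₂/T₁) = 373.6 kPa.
P constant ⇒ V ∝ T: P₃ = P₂; T₃ = T₂·(V₃/V₂) = 390.4 K.
V constant ⇒ P ∝ T: V₄ = V₃; T₄ = T₃·(P₄/P₃) = 639.6 K.

T₄ ≈ 640 K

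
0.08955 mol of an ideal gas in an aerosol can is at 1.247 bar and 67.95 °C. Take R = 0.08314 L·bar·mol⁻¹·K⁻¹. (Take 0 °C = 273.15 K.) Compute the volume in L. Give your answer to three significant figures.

V ≈ 2.04 L

Convert: T = 341.10 K.
PV = nRT ⇒ V = nRT/P = (0.08955 × 0.08314 × 341.10) / 1.247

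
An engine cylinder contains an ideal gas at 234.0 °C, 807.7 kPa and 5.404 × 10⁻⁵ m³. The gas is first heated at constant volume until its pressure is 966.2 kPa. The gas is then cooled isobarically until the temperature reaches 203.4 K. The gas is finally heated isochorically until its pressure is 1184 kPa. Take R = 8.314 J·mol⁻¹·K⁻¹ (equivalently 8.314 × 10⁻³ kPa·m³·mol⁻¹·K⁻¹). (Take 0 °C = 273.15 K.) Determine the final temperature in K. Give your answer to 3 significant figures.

Convert: T₁ = 507.1 K.
V constant ⇒ P ∝ T: V₂ = V₁; T₂ = T₁·(P₂/P₁) = 606.7 K.
P constant ⇒ V ∝ T: P₃ = P₂; V₃ = V₂·(T₃/T₂) = 1.812e-05 m³.
V constant ⇒ P ∝ T: V₄ = V₃; T₄ = T₃·(P₄/P₃) = 249.3 K.

T₄ ≈ 249 K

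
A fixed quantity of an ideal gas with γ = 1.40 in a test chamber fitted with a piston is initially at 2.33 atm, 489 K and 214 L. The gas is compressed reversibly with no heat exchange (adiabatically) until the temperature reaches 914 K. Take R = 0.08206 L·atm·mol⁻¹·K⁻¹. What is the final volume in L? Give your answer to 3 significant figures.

V₂ ≈ 44.8 L

Adiabatic (γ = 1.40), T V^(γ−1) and P V^γ constant: P₂ = P₁·(T₂/T₁)^(γ/(γ−1)) = 20.80 atm; V₂ = V₁·(T₁/T₂)^(1/(γ−1)) = 44.80 L.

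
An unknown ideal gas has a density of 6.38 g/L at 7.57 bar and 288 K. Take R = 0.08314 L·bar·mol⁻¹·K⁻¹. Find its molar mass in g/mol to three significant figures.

M ≈ 20.2 g/mol

ρ = PM/(RT) ⇒ M = ρRT/P = (6.38 × 0.08314 × 288.0) / 7.57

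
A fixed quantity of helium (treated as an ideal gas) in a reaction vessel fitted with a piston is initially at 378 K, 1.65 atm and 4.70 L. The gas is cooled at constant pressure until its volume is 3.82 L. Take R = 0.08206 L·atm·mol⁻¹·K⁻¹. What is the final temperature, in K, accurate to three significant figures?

P constant ⇒ V ∝ T: P₂ = P₁; T₂ = T₁·(V₂/V₁) = 307.2 K.

T₂ ≈ 307 K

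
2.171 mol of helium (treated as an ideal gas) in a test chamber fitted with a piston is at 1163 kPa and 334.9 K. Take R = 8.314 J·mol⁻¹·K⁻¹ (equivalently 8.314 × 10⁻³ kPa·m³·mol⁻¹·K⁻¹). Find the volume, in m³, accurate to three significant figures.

V ≈ 0.00520 m³

PV = nRT ⇒ V = nRT/P = (2.171 × 8.314 × 10⁻³ × 334.9) / 1163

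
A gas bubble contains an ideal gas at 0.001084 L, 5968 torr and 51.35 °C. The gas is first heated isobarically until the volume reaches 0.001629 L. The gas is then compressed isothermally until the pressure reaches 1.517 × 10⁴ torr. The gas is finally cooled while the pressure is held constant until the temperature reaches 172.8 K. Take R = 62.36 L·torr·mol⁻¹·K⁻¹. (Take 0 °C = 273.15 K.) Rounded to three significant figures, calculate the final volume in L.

V₄ ≈ 0.000227 L

Convert: T₁ = 324.5 K.
Isobaric, so V/T is constant: P₂ = P₁; T₂ = T₁·(V₂/V₁) = 487.6 K.
T constant ⇒ Boyle's law P V = const: T₃ = T₂; V₃ = V₂·(P₂/P₃) = 0.0006409 L.
P constant ⇒ V ∝ T: P₄ = P₃; V₄ = V₃·(T₄/T₃) = 0.0002271 L.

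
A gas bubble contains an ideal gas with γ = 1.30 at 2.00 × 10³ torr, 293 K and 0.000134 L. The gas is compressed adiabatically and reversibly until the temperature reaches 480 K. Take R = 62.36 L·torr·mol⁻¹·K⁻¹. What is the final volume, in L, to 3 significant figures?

V₂ ≈ 2.59e-05 L

Adiabatic (γ = 1.30), T V^(γ−1) and P V^γ constant: P₂ = P₁·(T₂/T₁)^(γ/(γ−1)) = 1.698e+04 torr; V₂ = V₁·(T₁/T₂)^(1/(γ−1)) = 2.585e-05 L.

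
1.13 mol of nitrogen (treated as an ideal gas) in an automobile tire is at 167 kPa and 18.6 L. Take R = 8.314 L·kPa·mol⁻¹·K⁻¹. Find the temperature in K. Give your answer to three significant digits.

PV = nRT ⇒ T = PV/(nR) = (167 × 18.6) / (1.13 × 8.314)

T ≈ 331 K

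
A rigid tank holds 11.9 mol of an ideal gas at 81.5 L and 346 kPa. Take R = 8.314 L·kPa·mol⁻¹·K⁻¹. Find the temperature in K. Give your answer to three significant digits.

T ≈ 285 K

PV = nRT ⇒ T = PV/(nR) = (346 × 81.5) / (11.9 × 8.314)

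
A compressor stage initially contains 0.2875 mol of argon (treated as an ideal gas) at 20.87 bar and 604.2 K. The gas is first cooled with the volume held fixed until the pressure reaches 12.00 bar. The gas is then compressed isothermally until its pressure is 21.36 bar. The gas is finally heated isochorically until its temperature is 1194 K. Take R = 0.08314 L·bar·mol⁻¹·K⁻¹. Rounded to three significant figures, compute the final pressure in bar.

From PV = nRT: V₁ = nRT₁/P₁ = 0.6920 L.
V constant ⇒ P ∝ T: V₂ = V₁; T₂ = T₁·(P₂/P₁) = 347.4 K.
Isothermal, so P V is constant: T₃ = T₂; V₃ = V₂·(P₂/P₃) = 0.3888 L.
Isochoric, so P/T is constant: V₄ = V₃; P₄ = P₃·(T₄/T₃) = 73.41 bar.

P₄ ≈ 73.4 bar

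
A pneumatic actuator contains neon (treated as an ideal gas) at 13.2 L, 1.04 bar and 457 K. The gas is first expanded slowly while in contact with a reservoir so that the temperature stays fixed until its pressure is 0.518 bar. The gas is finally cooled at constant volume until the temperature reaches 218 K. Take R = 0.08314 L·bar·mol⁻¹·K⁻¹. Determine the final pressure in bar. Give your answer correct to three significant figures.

P₃ ≈ 0.247 bar

Isothermal, so P V is constant: T₂ = T₁; V₂ = V₁·(P₁/P₂) = 26.50 L.
Isochoric, so P/T is constant: V₃ = V₂; P₃ = P₂·(T₃/T₂) = 0.2471 bar.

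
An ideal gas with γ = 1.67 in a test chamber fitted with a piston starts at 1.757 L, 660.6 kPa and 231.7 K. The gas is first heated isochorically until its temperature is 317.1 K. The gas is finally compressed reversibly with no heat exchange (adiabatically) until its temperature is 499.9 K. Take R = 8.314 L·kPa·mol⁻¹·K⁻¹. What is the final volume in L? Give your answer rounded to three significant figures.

V₃ ≈ 0.891 L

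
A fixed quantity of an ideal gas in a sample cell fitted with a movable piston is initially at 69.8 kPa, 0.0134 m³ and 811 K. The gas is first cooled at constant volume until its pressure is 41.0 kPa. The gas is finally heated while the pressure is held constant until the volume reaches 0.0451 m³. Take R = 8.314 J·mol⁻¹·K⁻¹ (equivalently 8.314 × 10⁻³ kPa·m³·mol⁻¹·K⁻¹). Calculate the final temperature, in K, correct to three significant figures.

Isochoric, so P/T is constant: V₂ = V₁; T₂ = T₁·(P₂/P₁) = 476.4 K.
P constant ⇒ V ∝ T: P₃ = P₂; T₃ = T₂·(V₃/V₂) = 1603 K.

T₃ ≈ 1.60e+03 K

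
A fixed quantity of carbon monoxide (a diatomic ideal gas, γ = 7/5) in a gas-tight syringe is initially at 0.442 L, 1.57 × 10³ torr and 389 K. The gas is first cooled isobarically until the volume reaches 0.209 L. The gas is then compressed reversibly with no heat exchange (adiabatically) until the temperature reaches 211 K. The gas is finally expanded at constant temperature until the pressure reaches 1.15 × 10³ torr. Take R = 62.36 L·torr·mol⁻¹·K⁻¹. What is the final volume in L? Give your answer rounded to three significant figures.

P constant ⇒ V ∝ T: P₂ = P₁; T₂ = T₁·(V₂/V₁) = 183.9 K.
Reversible adiabatic, γ = 7/5: P₃ = P₂·(T₃/T₂)^(γ/(γ−1)) = 2538 torr; V₃ = V₂·(T₂/T₃)^(1/(γ−1)) = 0.1483 L.
T constant ⇒ Boyle's law P V = const: T₄ = T₃; V₄ = V₃·(P₃/P₄) = 0.3273 L.

V₄ ≈ 0.327 L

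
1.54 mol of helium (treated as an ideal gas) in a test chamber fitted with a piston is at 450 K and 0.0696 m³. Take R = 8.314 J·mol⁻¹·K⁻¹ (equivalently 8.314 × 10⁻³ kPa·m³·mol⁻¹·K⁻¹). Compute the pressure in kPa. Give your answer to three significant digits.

PV = nRT ⇒ P = nRT/V = (1.54 × 8.314 × 10⁻³ × 450) / 0.0696

P ≈ 82.8 kPa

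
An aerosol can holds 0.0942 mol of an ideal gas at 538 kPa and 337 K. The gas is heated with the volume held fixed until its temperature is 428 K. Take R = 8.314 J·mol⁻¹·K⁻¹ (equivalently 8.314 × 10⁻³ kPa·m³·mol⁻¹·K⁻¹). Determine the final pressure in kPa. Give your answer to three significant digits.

P₂ ≈ 683 kPa

From PV = nRT: V₁ = nRT₁/P₁ = 0.0004906 m³.
Isochoric, so P/T is constant: V₂ = V₁; P₂ = P₁·(T₂/T₁) = 683.3 kPa.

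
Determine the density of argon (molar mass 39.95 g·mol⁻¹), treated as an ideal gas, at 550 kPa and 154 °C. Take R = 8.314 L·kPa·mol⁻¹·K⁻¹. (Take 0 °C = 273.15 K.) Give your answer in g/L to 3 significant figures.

ρ ≈ 6.19 g/L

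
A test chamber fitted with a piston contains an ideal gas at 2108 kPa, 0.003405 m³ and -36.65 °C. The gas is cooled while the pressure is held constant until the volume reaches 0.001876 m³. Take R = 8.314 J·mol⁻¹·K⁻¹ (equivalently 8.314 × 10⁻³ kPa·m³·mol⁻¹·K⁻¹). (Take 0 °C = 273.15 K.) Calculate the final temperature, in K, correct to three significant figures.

Convert: T₁ = 236.5 K.
P constant ⇒ V ∝ T: P₂ = P₁; T₂ = T₁·(V₂/V₁) = 130.3 K.

T₂ ≈ 130 K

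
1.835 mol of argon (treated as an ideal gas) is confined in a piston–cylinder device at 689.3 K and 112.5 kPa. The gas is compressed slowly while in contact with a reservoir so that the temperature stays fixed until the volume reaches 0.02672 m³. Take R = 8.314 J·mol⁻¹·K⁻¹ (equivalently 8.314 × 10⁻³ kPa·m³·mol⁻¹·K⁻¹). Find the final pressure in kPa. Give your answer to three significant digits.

P₂ ≈ 394 kPa

From PV = nRT: V₁ = nRT₁/P₁ = 0.09348 m³.
T constant ⇒ Boyle's law P V = const: T₂ = T₁; P₂ = P₁·(V₁/V₂) = 393.6 kPa.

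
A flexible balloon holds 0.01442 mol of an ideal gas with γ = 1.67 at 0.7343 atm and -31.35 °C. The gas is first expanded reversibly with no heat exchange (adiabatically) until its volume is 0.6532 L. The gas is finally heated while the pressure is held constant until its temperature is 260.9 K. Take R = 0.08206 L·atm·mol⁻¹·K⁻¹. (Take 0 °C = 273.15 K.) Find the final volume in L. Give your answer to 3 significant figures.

Convert: T₁ = 241.8 K.
From PV = nRT: V₁ = nRT₁/P₁ = 0.3897 L.
Adiabatic (γ = 1.67), T V^(γ−1) and P V^γ constant: T₂ = T₁·(V₁/V₂)^(γ−1) = 171.1 K; P₂ = P₁·(V₁/V₂)^γ = 0.3099 atm.
Isobaric, so V/T is constant: P₃ = P₂; V₃ = V₂·(T₃/T₂) = 0.9963 L.

V₃ ≈ 0.996 L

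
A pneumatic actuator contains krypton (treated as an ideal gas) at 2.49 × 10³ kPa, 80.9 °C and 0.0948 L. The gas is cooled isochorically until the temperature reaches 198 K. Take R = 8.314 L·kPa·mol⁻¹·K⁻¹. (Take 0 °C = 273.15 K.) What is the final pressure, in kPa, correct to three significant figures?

Convert: T₁ = 354.0 K.
V constant ⇒ P ∝ T: V₂ = V₁; P₂ = P₁·(T₂/T₁) = 1393 kPa.

P₂ ≈ 1.39e+03 kPa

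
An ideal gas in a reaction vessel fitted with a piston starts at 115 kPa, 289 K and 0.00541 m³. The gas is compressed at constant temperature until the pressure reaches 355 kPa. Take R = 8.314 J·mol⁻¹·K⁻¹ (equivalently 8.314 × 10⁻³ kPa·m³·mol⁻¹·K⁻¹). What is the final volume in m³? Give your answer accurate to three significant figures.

T constant ⇒ Boyle's law P V = const: T₂ = T₁; V₂ = V₁·(P₁/P₂) = 0.001753 m³.

V₂ ≈ 0.00175 m³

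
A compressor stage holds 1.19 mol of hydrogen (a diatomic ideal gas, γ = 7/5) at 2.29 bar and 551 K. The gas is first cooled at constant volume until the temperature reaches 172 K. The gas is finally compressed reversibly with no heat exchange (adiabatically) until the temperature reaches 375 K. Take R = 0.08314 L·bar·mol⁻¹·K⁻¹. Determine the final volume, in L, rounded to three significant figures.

V₃ ≈ 3.39 L

From PV = nRT: V₁ = nRT₁/P₁ = 23.81 L.
V constant ⇒ P ∝ T: V₂ = V₁; P₂ = P₁·(T₂/T₁) = 0.7148 bar.
Reversible adiabatic, γ = 7/5: P₃ = P₂·(T₃/T₂)^(γ/(γ−1)) = 10.94 bar; V₃ = V₂·(T₂/T₃)^(1/(γ−1)) = 3.392 L.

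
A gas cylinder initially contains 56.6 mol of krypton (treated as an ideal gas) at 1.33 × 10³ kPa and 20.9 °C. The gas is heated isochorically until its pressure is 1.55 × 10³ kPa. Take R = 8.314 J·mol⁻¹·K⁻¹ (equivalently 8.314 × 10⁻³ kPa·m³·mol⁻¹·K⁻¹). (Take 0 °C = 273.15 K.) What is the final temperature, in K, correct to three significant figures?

Convert: T₁ = 294.0 K.
From PV = nRT: V₁ = nRT₁/P₁ = 0.1040 m³.
Isochoric, so P/T is constant: V₂ = V₁; T₂ = T₁·(P₂/P₁) = 342.7 K.

T₂ ≈ 343 K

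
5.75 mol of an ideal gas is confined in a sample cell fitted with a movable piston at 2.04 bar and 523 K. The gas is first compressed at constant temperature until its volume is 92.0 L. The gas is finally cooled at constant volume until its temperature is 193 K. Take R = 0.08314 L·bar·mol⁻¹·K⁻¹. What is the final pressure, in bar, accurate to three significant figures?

From PV = nRT: V₁ = nRT₁/P₁ = 122.6 L.
T constant ⇒ Boyle's law P V = const: T₂ = T₁; P₂ = P₁·(V₁/V₂) = 2.718 bar.
V constant ⇒ P ∝ T: V₃ = V₂; P₃ = P₂·(T₃/T₂) = 1.003 bar.

P₃ ≈ 1.00 bar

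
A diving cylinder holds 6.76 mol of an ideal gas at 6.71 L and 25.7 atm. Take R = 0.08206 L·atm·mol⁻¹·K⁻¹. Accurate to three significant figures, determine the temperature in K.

PV = nRT ⇒ T = PV/(nR) = (25.7 × 6.71) / (6.76 × 0.08206)

T ≈ 311 K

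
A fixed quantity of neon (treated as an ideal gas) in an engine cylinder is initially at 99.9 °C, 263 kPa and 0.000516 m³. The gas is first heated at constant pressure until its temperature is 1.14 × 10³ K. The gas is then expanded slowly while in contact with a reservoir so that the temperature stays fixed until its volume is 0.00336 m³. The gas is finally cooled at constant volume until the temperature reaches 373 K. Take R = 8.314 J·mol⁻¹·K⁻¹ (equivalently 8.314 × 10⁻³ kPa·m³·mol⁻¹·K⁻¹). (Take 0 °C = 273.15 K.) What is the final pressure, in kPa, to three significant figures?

P₄ ≈ 40.4 kPa

Convert: T₁ = 373.0 K.
P constant ⇒ V ∝ T: P₂ = P₁; V₂ = V₁·(T₂/T₁) = 0.001577 m³.
T constant ⇒ Boyle's law P V = const: T₃ = T₂; P₃ = P₂·(V₂/V₃) = 123.4 kPa.
V constant ⇒ P ∝ T: V₄ = V₃; P₄ = P₃·(T₄/T₃) = 40.38 kPa.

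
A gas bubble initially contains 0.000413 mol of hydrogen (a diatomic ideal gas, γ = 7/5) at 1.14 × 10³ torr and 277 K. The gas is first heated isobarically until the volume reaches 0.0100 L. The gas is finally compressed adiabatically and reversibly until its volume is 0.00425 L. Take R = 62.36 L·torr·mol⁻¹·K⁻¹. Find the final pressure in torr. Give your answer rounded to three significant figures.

P₃ ≈ 3.78e+03 torr

From PV = nRT: V₁ = nRT₁/P₁ = 0.006258 L.
P constant ⇒ V ∝ T: P₂ = P₁; T₂ = T₁·(V₂/V₁) = 442.6 K.
Adiabatic (γ = 7/5), T V^(γ−1) and P V^γ constant: T₃ = T₂·(V₂/V₃)^(γ−1) = 623.3 K; P₃ = P₂·(V₂/V₃)^γ = 3777 torr.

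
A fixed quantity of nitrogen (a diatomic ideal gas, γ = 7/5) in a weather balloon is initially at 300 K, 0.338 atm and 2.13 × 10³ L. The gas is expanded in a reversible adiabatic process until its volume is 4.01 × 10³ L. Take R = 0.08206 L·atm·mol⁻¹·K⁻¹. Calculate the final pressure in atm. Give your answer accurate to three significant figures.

P₂ ≈ 0.139 atm

Adiabatic (γ = 7/5), T V^(γ−1) and P V^γ constant: T₂ = T₁·(V₁/V₂)^(γ−1) = 232.9 K; P₂ = P₁·(V₁/V₂)^γ = 0.1394 atm.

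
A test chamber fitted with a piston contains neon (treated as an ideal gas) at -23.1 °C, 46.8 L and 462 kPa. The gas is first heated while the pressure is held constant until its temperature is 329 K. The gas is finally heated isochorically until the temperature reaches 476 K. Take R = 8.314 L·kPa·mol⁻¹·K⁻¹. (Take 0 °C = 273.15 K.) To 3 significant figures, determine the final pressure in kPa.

P₃ ≈ 668 kPa

Convert: T₁ = 250.0 K.
Isobaric, so V/T is constant: P₂ = P₁; V₂ = V₁·(T₂/T₁) = 61.58 L.
V constant ⇒ P ∝ T: V₃ = V₂; P₃ = P₂·(T₃/T₂) = 668.4 kPa.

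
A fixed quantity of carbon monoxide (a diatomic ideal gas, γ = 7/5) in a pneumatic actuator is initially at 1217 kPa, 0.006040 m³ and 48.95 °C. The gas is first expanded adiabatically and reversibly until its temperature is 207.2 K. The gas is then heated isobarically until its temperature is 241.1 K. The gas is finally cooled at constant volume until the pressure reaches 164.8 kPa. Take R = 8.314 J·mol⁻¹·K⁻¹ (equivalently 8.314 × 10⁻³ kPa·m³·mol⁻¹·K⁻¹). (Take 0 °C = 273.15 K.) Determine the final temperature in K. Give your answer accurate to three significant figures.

Convert: T₁ = 322.1 K.
Adiabatic (γ = 7/5), T V^(γ−1) and P V^γ constant: P₂ = P₁·(T₂/T₁)^(γ/(γ−1)) = 259.8 kPa; V₂ = V₁·(T₁/T₂)^(1/(γ−1)) = 0.01820 m³.
P constant ⇒ V ∝ T: P₃ = P₂; V₃ = V₂·(T₃/T₂) = 0.02118 m³.
V constant ⇒ P ∝ T: V₄ = V₃; T₄ = T₃·(P₄/P₃) = 152.9 K.

T₄ ≈ 153 K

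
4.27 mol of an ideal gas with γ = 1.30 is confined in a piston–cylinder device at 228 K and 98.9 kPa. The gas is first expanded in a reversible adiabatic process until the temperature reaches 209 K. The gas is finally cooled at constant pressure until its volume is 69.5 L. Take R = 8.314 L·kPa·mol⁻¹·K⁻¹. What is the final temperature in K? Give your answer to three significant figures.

T₃ ≈ 133 K

From PV = nRT: V₁ = nRT₁/P₁ = 81.84 L.
Adiabatic (γ = 1.30), T V^(γ−1) and P V^γ constant: P₂ = P₁·(T₂/T₁)^(γ/(γ−1)) = 67.83 kPa; V₂ = V₁·(T₁/T₂)^(1/(γ−1)) = 109.4 L.
Isobaric, so V/T is constant: P₃ = P₂; T₃ = T₂·(V₃/V₂) = 132.8 K.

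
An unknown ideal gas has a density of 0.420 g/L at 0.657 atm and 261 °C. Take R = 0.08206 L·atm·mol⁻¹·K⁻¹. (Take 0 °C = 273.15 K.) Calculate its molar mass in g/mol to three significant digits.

ρ = PM/(RT) ⇒ M = ρRT/P = (0.420 × 0.08206 × 534.1) / 0.657

M ≈ 28.0 g/mol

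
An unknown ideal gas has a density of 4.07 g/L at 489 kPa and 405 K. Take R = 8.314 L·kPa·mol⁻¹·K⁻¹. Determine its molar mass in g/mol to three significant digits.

M ≈ 28.0 g/mol

ρ = PM/(RT) ⇒ M = ρRT/P = (4.07 × 8.314 × 405.0) / 489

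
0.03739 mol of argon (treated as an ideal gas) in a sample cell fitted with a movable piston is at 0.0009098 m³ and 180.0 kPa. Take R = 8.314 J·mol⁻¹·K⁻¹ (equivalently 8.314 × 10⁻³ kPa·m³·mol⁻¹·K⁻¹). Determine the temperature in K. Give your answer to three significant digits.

T ≈ 527 K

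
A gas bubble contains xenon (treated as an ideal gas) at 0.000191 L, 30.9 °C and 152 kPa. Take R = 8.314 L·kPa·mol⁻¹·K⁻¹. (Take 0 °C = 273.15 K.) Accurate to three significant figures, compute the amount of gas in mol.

Convert: T = 304.05 K.
PV = nRT ⇒ n = PV/(RT) = (152 × 0.000191) / (8.314 × 304.05)

n ≈ 1.15e-05 mol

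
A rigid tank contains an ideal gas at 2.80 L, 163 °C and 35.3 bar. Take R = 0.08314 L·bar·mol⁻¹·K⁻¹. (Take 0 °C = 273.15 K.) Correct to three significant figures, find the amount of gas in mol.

Convert: T = 436.15 K.
PV = nRT ⇒ n = PV/(RT) = (35.3 × 2.80) / (0.08314 × 436.15)

n ≈ 2.73 mol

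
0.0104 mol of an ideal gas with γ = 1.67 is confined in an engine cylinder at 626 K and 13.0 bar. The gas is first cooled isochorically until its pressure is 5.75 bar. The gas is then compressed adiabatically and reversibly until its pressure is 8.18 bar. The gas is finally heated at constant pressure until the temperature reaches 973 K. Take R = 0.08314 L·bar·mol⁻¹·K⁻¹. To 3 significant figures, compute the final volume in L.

From PV = nRT: V₁ = nRT₁/P₁ = 0.04164 L.
V constant ⇒ P ∝ T: V₂ = V₁; T₂ = T₁·(P₂/P₁) = 276.9 K.
Adiabatic (γ = 1.67), T V^(γ−1) and P V^γ constant: T₃ = T₂·(P₃/P₂)^((γ−1)/γ) = 318.9 K; V₃ = V₂·(P₂/P₃)^(1/γ) = 0.03371 L.
P constant ⇒ V ∝ T: P₄ = P₃; V₄ = V₃·(T₄/T₃) = 0.1028 L.

V₄ ≈ 0.103 L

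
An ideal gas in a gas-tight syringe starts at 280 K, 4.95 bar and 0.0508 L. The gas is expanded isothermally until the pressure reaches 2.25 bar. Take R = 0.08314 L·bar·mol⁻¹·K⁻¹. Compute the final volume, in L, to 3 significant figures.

V₂ ≈ 0.112 L

T constant ⇒ Boyle's law P V = const: T₂ = T₁; V₂ = V₁·(P₁/P₂) = 0.1118 L.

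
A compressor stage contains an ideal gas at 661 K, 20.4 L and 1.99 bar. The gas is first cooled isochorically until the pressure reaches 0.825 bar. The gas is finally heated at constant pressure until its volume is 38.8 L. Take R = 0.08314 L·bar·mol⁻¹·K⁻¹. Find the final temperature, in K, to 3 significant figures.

Isochoric, so P/T is constant: V₂ = V₁; T₂ = T₁·(P₂/P₁) = 274.0 K.
P constant ⇒ V ∝ T: P₃ = P₂; T₃ = T₂·(V₃/V₂) = 521.2 K.

T₃ ≈ 521 K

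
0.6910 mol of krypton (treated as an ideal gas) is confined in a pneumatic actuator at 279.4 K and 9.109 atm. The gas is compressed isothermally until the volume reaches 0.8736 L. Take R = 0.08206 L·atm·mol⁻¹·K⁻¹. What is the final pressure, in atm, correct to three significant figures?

From PV = nRT: V₁ = nRT₁/P₁ = 1.739 L.
Isothermal, so P V is constant: T₂ = T₁; P₂ = P₁·(V₁/V₂) = 18.14 atm.

P₂ ≈ 18.1 atm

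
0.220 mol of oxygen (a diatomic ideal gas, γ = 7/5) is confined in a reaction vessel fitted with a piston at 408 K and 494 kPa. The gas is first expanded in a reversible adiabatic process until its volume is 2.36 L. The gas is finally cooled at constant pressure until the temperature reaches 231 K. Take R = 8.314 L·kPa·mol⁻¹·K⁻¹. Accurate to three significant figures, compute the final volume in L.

V₃ ≈ 1.60 L

From PV = nRT: V₁ = nRT₁/P₁ = 1.511 L.
Reversible adiabatic, γ = 7/5: T₂ = T₁·(V₁/V₂)^(γ−1) = 341.3 K; P₂ = P₁·(V₁/V₂)^γ = 264.5 kPa.
P constant ⇒ V ∝ T: P₃ = P₂; V₃ = V₂·(T₃/T₂) = 1.597 L.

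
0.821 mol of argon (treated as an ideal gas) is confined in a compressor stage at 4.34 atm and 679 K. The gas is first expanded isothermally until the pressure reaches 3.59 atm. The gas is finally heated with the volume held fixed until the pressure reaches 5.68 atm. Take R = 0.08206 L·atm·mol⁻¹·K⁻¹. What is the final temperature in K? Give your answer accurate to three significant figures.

T₃ ≈ 1.07e+03 K

From PV = nRT: V₁ = nRT₁/P₁ = 10.54 L.
T constant ⇒ Boyle's law P V = const: T₂ = T₁; V₂ = V₁·(P₁/P₂) = 12.74 L.
V constant ⇒ P ∝ T: V₃ = V₂; T₃ = T₂·(P₃/P₂) = 1074 K.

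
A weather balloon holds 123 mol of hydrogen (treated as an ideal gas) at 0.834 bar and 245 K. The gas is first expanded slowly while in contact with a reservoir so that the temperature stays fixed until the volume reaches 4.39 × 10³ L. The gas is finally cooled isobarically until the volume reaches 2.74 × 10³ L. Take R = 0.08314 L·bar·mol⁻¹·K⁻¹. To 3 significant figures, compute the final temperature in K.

T₃ ≈ 153 K

From PV = nRT: V₁ = nRT₁/P₁ = 3004 L.
T constant ⇒ Boyle's law P V = const: T₂ = T₁; P₂ = P₁·(V₁/V₂) = 0.5707 bar.
Isobaric, so V/T is constant: P₃ = P₂; T₃ = T₂·(V₃/V₂) = 152.9 K.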